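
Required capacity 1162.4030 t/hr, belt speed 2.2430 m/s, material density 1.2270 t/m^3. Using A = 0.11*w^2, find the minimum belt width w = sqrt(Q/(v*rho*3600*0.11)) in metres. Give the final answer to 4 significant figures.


A_req = 1162.4030 / (2.2430 * 1.2270 * 3600) = 0.117322 m^2
w = sqrt(0.117322 / 0.11)
w = 1.033 m


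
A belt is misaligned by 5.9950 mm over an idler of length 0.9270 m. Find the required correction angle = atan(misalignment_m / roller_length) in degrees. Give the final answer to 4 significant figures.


misalign_m = 5.9950 / 1000 = 0.005995 m
angle = atan(0.005995 / 0.9270)
angle = 0.3705 deg


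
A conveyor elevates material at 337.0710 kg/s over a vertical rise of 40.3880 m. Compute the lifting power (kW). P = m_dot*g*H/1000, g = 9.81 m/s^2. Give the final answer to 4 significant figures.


P = 337.0710 * 9.81 * 40.3880 / 1000
P = 133.5 kW


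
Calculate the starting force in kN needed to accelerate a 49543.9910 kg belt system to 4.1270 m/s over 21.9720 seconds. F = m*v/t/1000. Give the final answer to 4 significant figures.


F = 49543.9910 * 4.1270 / 21.9720 / 1000
F = 9.306 kN


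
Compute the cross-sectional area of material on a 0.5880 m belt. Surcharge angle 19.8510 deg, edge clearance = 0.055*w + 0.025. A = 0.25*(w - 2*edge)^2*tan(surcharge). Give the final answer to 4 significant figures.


edge = 0.055*0.5880 + 0.025 = 0.05734 m
ew = 0.5880 - 2*0.05734 = 0.47332 m
A = 0.25 * 0.47332^2 * tan(19.8510 deg)
A = 0.02022 m^2


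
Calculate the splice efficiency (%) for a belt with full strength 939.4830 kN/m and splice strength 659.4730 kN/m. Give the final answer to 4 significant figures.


Eff = 659.4730 / 939.4830 * 100
Eff = 70.20 %


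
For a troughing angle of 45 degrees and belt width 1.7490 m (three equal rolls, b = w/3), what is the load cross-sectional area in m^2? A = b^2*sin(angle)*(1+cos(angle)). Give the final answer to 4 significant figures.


b = 1.7490/3 = 0.583 m
A = 0.583^2 * sin(45 deg) * (1 + cos(45 deg))
A = 0.4103 m^2


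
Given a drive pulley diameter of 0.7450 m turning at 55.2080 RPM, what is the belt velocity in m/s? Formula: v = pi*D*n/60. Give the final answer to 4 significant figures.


v = pi * 0.7450 * 55.2080 / 60
v = 2.154 m/s


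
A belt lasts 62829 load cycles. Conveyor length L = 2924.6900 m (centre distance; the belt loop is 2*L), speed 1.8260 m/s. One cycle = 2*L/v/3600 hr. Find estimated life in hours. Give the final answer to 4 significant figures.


cycle_time = 2 * 2924.6900 / 1.8260 / 3600 = 0.889829 hr
life = 62829 * 0.889829 = 55910 hours


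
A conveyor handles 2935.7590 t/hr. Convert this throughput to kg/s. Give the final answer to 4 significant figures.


m_dot = 2935.7590 * 1000 / 3600
m_dot = 815.5 kg/s


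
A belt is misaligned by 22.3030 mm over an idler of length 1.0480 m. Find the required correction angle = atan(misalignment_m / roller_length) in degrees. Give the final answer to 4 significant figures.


misalign_m = 22.3030 / 1000 = 0.022303 m
angle = atan(0.022303 / 1.0480)
angle = 1.219 deg


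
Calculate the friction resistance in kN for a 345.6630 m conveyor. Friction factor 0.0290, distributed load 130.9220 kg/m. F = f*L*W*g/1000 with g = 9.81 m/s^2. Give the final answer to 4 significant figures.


F = 0.0290 * 345.6630 * 130.9220 * 9.81 / 1000
F = 12.87 kN


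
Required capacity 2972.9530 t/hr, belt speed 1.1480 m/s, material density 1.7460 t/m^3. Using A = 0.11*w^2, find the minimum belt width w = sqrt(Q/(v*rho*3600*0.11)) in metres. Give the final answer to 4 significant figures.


A_req = 2972.9530 / (1.1480 * 1.7460 * 3600) = 0.412002 m^2
w = sqrt(0.412002 / 0.11)
w = 1.935 m


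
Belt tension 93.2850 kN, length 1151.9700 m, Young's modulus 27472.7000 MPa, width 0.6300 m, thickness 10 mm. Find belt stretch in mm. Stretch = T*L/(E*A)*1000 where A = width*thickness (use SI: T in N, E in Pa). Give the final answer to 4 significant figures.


A = 0.6300 * 0.01 = 0.00630 m^2
Stretch = 93.2850*1000 * 1151.9700 / (27472.7000e6 * 0.00630) * 1000
Stretch = 620.9 mm


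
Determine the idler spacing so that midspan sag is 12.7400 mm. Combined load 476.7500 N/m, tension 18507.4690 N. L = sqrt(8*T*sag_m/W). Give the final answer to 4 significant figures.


sag = 12.7400/1000 = 0.012740 m
L = sqrt(8 * 18507.4690 * 0.012740 / 476.7500)
L = 1.989 m


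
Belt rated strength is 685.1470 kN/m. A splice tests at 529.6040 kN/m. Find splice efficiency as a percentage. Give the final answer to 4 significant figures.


Eff = 529.6040 / 685.1470 * 100
Eff = 77.30 %


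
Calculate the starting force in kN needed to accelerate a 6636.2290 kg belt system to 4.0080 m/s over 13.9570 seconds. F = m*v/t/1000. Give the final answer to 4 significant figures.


F = 6636.2290 * 4.0080 / 13.9570 / 1000
F = 1.906 kN


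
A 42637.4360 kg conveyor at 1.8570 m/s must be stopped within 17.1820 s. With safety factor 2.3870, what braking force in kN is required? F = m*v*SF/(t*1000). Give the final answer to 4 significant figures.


F = 42637.4360 * 1.8570 / 17.1820 * 2.3870 / 1000
F = 11.00 kN


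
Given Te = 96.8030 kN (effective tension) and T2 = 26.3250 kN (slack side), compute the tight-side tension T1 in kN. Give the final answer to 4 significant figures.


T1 = Te + T2 = 96.8030 + 26.3250
T1 = 123.1 kN


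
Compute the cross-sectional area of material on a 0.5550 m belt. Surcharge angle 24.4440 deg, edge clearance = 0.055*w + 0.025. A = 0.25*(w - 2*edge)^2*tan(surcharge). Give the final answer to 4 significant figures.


edge = 0.055*0.5550 + 0.025 = 0.055525 m
ew = 0.5550 - 2*0.055525 = 0.44395 m
A = 0.25 * 0.44395^2 * tan(24.4440 deg)
A = 0.02240 m^2


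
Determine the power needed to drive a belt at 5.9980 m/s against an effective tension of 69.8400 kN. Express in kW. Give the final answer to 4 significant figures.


P = Te * v = 69.8400 * 5.9980
P = 418.9 kW


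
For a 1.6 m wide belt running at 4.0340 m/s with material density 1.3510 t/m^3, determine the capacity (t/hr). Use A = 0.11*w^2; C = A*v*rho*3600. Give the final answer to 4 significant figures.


A = 0.11 * 1.6^2 = 0.2816 m^2
C = 0.2816 * 4.0340 * 1.3510 * 3600
C = 5525 t/hr


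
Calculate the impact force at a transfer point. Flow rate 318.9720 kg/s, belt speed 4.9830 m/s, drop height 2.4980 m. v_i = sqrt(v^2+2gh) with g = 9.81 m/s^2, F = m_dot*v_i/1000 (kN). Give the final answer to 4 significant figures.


v_i = sqrt(4.9830^2 + 2*9.81*2.4980) = 8.59308 m/s
F = 318.9720 * 8.59308 / 1000
F = 2.741 kN


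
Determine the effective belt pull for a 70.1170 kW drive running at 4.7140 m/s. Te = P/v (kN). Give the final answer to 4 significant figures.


Te = P / v = 70.1170 / 4.7140
Te = 14.87 kN


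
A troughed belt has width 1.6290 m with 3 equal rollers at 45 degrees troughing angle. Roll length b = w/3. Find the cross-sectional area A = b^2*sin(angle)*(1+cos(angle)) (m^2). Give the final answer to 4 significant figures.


b = 1.6290/3 = 0.543 m
A = 0.543^2 * sin(45 deg) * (1 + cos(45 deg))
A = 0.3559 m^2


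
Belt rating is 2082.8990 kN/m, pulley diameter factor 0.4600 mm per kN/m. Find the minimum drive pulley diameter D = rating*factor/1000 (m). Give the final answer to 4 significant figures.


D = 2082.8990 * 0.4600 / 1000
D = 0.9581 m


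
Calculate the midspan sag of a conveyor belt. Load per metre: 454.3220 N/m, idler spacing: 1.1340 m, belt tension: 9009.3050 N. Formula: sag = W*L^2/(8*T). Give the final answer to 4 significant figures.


sag = 454.3220 * 1.1340^2 / (8 * 9009.3050)
sag = 0.008106 m


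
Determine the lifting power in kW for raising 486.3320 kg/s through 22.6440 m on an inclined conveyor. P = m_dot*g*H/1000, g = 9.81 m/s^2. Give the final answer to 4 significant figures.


P = 486.3320 * 9.81 * 22.6440 / 1000
P = 108.0 kW


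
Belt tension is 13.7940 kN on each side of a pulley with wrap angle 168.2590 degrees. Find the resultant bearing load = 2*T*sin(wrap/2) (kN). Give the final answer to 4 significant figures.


F = 2 * 13.7940 * sin(168.2590/2 deg)
F = 27.44 kN


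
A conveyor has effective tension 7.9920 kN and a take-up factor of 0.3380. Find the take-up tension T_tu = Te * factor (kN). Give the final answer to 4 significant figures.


T_tu = 7.9920 * 0.3380
T_tu = 2.701 kN


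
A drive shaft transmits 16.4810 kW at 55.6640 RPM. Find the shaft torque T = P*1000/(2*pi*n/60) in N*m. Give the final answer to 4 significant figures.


omega = 2*pi*55.6640/60 = 5.82912 rad/s
T = 16.4810*1000 / 5.82912
T = 2827 N*m


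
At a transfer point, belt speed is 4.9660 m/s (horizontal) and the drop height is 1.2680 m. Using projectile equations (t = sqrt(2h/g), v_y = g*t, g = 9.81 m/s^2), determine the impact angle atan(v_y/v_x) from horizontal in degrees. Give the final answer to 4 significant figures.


t = sqrt(2*1.2680/9.81) = 0.50844 s
v_y = 9.81 * 0.50844 = 4.9878 m/s
angle = atan(4.9878 / 4.9660) = 45.13 deg


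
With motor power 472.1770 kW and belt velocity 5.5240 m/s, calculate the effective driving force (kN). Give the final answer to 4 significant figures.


Te = P / v = 472.1770 / 5.5240
Te = 85.48 kN


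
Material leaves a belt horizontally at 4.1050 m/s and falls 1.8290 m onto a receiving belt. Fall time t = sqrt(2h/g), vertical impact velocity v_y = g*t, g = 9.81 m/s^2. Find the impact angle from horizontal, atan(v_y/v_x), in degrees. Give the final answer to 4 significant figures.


t = sqrt(2*1.8290/9.81) = 0.610643 s
v_y = 9.81 * 0.610643 = 5.99041 m/s
angle = atan(5.99041 / 4.1050) = 55.58 deg


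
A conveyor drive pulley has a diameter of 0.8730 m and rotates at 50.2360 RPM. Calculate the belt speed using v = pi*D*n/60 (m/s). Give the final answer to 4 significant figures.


v = pi * 0.8730 * 50.2360 / 60
v = 2.296 m/s


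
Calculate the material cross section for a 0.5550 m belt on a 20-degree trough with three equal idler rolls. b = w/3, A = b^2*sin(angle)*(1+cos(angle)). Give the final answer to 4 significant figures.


b = 0.5550/3 = 0.185 m
A = 0.185^2 * sin(20 deg) * (1 + cos(20 deg))
A = 0.02271 m^2


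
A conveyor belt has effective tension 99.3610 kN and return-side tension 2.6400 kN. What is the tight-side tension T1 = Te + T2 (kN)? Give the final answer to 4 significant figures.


T1 = Te + T2 = 99.3610 + 2.6400
T1 = 102.0 kN


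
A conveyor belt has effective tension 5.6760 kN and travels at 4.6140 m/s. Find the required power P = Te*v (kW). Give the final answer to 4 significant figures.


P = Te * v = 5.6760 * 4.6140
P = 26.19 kW


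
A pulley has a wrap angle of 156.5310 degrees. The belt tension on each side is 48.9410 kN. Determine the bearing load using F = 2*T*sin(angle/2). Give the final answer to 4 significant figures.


F = 2 * 48.9410 * sin(156.5310/2 deg)
F = 95.84 kN


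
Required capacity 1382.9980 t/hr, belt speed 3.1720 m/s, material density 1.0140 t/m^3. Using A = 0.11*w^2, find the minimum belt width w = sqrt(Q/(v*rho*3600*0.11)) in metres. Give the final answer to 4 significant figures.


A_req = 1382.9980 / (3.1720 * 1.0140 * 3600) = 0.119439 m^2
w = sqrt(0.119439 / 0.11)
w = 1.042 m


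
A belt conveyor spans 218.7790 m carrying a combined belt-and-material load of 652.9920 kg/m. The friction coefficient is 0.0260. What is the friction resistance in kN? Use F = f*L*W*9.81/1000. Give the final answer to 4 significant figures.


F = 0.0260 * 218.7790 * 652.9920 * 9.81 / 1000
F = 36.44 kN


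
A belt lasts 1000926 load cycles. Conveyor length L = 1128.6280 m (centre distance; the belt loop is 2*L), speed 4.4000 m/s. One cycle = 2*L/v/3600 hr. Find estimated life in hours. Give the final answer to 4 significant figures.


cycle_time = 2 * 1128.6280 / 4.4000 / 3600 = 0.142504 hr
life = 1000926 * 0.142504 = 142600 hours


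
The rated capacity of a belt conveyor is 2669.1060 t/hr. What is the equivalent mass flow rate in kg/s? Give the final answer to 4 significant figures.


m_dot = 2669.1060 * 1000 / 3600
m_dot = 741.4 kg/s


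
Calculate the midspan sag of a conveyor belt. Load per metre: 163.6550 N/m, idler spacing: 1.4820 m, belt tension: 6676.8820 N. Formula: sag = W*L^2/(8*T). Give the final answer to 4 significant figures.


sag = 163.6550 * 1.4820^2 / (8 * 6676.8820)
sag = 0.006729 m


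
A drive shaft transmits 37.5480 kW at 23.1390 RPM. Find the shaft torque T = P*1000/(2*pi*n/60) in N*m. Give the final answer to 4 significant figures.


omega = 2*pi*23.1390/60 = 2.42311 rad/s
T = 37.5480*1000 / 2.42311
T = 15500 N*m


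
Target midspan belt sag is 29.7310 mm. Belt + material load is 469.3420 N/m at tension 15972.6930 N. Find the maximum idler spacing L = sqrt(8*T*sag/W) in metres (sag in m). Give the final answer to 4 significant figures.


sag = 29.7310/1000 = 0.029731 m
L = sqrt(8 * 15972.6930 * 0.029731 / 469.3420)
L = 2.845 m


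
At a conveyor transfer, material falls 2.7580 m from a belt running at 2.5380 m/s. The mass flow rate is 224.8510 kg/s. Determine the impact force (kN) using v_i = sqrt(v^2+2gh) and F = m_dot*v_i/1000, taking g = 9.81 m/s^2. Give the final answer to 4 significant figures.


v_i = sqrt(2.5380^2 + 2*9.81*2.7580) = 7.78161 m/s
F = 224.8510 * 7.78161 / 1000
F = 1.750 kN


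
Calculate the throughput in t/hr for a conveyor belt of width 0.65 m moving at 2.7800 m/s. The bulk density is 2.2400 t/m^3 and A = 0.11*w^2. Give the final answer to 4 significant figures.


A = 0.11 * 0.65^2 = 0.046475 m^2
C = 0.046475 * 2.7800 * 2.2400 * 3600
C = 1042 t/hr


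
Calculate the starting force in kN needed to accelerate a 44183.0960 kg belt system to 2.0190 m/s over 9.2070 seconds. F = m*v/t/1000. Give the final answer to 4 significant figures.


F = 44183.0960 * 2.0190 / 9.2070 / 1000
F = 9.689 kN


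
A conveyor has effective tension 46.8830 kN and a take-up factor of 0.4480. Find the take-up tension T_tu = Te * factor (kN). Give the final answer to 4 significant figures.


T_tu = 46.8830 * 0.4480
T_tu = 21.00 kN


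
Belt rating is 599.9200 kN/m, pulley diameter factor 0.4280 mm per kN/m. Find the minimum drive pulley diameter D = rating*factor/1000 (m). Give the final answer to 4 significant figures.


D = 599.9200 * 0.4280 / 1000
D = 0.2568 m


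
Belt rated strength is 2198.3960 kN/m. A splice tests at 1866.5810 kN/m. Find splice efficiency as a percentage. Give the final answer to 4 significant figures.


Eff = 1866.5810 / 2198.3960 * 100
Eff = 84.91 %


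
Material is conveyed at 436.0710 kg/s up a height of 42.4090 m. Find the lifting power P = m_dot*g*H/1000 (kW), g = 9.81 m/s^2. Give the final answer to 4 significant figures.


P = 436.0710 * 9.81 * 42.4090 / 1000
P = 181.4 kW


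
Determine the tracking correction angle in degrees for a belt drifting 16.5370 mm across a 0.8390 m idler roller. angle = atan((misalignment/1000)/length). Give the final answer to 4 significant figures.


misalign_m = 16.5370 / 1000 = 0.016537 m
angle = atan(0.016537 / 0.8390)
angle = 1.129 deg


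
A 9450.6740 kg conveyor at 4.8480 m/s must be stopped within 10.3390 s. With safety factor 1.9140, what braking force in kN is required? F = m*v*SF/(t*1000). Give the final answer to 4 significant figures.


F = 9450.6740 * 4.8480 / 10.3390 * 1.9140 / 1000
F = 8.482 kN


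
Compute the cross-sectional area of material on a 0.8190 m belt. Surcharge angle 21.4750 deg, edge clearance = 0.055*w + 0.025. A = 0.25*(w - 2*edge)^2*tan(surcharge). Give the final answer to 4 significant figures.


edge = 0.055*0.8190 + 0.025 = 0.070045 m
ew = 0.8190 - 2*0.070045 = 0.67891 m
A = 0.25 * 0.67891^2 * tan(21.4750 deg)
A = 0.04533 m^2


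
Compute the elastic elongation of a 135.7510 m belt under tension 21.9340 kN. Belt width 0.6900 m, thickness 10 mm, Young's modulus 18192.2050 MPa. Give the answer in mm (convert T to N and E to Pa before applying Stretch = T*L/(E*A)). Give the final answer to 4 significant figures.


A = 0.6900 * 0.01 = 0.00690 m^2
Stretch = 21.9340*1000 * 135.7510 / (18192.2050e6 * 0.00690) * 1000
Stretch = 23.72 mm


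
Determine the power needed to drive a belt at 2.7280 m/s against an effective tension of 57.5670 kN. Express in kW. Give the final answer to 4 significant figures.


P = Te * v = 57.5670 * 2.7280
P = 157.0 kW


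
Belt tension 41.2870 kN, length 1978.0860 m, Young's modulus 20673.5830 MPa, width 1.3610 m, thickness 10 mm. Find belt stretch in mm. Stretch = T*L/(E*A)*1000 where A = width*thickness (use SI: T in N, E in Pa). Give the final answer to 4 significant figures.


A = 1.3610 * 0.01 = 0.01361 m^2
Stretch = 41.2870*1000 * 1978.0860 / (20673.5830e6 * 0.01361) * 1000
Stretch = 290.3 mm


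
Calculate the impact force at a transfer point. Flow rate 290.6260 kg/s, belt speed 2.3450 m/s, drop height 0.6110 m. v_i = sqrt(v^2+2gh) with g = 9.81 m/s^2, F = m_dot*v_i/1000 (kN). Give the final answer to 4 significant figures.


v_i = sqrt(2.3450^2 + 2*9.81*0.6110) = 4.18173 m/s
F = 290.6260 * 4.18173 / 1000
F = 1.215 kN


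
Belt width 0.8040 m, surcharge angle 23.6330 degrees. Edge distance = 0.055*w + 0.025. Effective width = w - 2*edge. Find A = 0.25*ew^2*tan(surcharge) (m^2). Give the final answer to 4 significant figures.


edge = 0.055*0.8040 + 0.025 = 0.06922 m
ew = 0.8040 - 2*0.06922 = 0.66556 m
A = 0.25 * 0.66556^2 * tan(23.6330 deg)
A = 0.04846 m^2


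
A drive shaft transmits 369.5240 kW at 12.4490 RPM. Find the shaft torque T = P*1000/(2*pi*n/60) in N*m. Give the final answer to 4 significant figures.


omega = 2*pi*12.4490/60 = 1.30366 rad/s
T = 369.5240*1000 / 1.30366
T = 283500 N*m


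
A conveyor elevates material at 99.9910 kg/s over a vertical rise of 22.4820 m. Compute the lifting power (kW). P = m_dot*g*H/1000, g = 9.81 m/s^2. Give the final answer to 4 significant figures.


P = 99.9910 * 9.81 * 22.4820 / 1000
P = 22.05 kW


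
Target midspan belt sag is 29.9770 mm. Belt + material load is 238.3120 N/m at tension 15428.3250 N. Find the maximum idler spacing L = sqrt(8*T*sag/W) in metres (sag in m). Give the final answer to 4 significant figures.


sag = 29.9770/1000 = 0.029977 m
L = sqrt(8 * 15428.3250 * 0.029977 / 238.3120)
L = 3.940 m


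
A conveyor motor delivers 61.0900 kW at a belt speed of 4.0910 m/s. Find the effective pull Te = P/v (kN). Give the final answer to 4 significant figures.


Te = P / v = 61.0900 / 4.0910
Te = 14.93 kN


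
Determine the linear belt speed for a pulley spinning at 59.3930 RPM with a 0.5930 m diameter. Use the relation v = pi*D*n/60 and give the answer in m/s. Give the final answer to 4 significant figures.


v = pi * 0.5930 * 59.3930 / 60
v = 1.844 m/s


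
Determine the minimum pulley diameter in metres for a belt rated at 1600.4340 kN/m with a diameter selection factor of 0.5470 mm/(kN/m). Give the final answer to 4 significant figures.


D = 1600.4340 * 0.5470 / 1000
D = 0.8754 m


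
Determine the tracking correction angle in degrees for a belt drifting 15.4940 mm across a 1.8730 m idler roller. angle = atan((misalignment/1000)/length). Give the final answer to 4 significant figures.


misalign_m = 15.4940 / 1000 = 0.015494 m
angle = atan(0.015494 / 1.8730)
angle = 0.4740 deg


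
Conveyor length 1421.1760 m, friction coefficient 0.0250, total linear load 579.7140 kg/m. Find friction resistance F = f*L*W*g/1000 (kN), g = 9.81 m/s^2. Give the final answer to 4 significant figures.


F = 0.0250 * 1421.1760 * 579.7140 * 9.81 / 1000
F = 202.1 kN


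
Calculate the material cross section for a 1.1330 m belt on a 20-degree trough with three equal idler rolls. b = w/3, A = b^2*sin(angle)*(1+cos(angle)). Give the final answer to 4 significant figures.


b = 1.1330/3 = 0.377667 m
A = 0.377667^2 * sin(20 deg) * (1 + cos(20 deg))
A = 0.09462 m^2


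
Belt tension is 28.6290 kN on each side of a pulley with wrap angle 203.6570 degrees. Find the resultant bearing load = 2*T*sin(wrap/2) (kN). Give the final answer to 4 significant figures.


F = 2 * 28.6290 * sin(203.6570/2 deg)
F = 56.04 kN


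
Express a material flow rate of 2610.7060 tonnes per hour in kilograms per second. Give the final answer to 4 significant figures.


m_dot = 2610.7060 * 1000 / 3600
m_dot = 725.2 kg/s


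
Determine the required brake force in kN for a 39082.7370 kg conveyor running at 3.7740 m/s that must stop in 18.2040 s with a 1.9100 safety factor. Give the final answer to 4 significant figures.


F = 39082.7370 * 3.7740 / 18.2040 * 1.9100 / 1000
F = 15.48 kN


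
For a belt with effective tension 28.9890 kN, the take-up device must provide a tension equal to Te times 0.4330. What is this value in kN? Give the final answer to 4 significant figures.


T_tu = 28.9890 * 0.4330
T_tu = 12.55 kN


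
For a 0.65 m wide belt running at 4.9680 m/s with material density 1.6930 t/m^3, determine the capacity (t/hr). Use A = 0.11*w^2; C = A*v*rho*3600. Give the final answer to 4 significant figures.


A = 0.11 * 0.65^2 = 0.046475 m^2
C = 0.046475 * 4.9680 * 1.6930 * 3600
C = 1407 t/hr


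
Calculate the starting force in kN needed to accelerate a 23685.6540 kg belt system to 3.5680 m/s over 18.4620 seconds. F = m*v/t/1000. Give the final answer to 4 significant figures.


F = 23685.6540 * 3.5680 / 18.4620 / 1000
F = 4.578 kN


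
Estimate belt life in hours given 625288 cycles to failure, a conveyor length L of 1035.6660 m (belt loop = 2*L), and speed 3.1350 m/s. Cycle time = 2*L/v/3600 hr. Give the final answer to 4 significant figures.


cycle_time = 2 * 1035.6660 / 3.1350 / 3600 = 0.183531 hr
life = 625288 * 0.183531 = 114800 hours


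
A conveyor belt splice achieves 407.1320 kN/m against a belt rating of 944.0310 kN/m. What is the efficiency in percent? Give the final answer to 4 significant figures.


Eff = 407.1320 / 944.0310 * 100
Eff = 43.13 %


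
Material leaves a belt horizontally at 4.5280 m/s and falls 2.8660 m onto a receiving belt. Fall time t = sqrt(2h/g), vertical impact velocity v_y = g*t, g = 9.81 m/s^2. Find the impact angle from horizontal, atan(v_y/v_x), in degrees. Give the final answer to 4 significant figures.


t = sqrt(2*2.8660/9.81) = 0.764396 s
v_y = 9.81 * 0.764396 = 7.49872 m/s
angle = atan(7.49872 / 4.5280) = 58.87 deg


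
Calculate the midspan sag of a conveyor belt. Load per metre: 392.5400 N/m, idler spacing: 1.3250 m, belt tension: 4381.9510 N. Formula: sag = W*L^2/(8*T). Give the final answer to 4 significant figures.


sag = 392.5400 * 1.3250^2 / (8 * 4381.9510)
sag = 0.01966 m


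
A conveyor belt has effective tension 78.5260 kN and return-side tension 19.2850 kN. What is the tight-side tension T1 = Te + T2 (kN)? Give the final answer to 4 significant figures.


T1 = Te + T2 = 78.5260 + 19.2850
T1 = 97.81 kN


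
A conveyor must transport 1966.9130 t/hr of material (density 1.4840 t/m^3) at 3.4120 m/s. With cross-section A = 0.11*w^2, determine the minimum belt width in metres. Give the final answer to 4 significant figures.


A_req = 1966.9130 / (3.4120 * 1.4840 * 3600) = 0.107905 m^2
w = sqrt(0.107905 / 0.11)
w = 0.9904 m


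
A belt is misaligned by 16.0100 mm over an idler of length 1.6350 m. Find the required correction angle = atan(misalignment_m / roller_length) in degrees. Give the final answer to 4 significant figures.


misalign_m = 16.0100 / 1000 = 0.016010 m
angle = atan(0.016010 / 1.6350)
angle = 0.5610 deg


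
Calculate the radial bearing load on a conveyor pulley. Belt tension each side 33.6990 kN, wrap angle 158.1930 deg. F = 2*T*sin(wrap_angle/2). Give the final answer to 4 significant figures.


F = 2 * 33.6990 * sin(158.1930/2 deg)
F = 66.18 kN


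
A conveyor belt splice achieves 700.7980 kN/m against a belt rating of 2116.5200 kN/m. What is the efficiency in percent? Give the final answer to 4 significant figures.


Eff = 700.7980 / 2116.5200 * 100
Eff = 33.11 %


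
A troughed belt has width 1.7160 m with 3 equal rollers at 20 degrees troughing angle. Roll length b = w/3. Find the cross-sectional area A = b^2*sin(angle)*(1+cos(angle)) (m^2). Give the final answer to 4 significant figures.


b = 1.7160/3 = 0.572 m
A = 0.572^2 * sin(20 deg) * (1 + cos(20 deg))
A = 0.2171 m^2


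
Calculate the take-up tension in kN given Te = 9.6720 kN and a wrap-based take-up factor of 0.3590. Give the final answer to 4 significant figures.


T_tu = 9.6720 * 0.3590
T_tu = 3.472 kN


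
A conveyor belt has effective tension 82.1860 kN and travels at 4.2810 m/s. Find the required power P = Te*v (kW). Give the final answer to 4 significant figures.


P = Te * v = 82.1860 * 4.2810
P = 351.8 kW


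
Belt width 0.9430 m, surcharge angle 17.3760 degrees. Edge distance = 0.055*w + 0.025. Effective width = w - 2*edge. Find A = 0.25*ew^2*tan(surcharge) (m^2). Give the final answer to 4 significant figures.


edge = 0.055*0.9430 + 0.025 = 0.076865 m
ew = 0.9430 - 2*0.076865 = 0.78927 m
A = 0.25 * 0.78927^2 * tan(17.3760 deg)
A = 0.04873 m^2


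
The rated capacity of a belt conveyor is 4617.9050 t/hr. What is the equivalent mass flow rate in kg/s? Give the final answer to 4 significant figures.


m_dot = 4617.9050 * 1000 / 3600
m_dot = 1283 kg/s


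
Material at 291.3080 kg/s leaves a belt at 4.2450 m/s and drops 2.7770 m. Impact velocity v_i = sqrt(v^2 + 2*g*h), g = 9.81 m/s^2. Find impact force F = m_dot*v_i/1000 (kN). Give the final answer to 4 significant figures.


v_i = sqrt(4.2450^2 + 2*9.81*2.7770) = 8.51497 m/s
F = 291.3080 * 8.51497 / 1000
F = 2.480 kN


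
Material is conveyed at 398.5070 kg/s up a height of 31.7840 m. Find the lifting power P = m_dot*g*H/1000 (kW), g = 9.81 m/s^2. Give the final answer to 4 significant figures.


P = 398.5070 * 9.81 * 31.7840 / 1000
P = 124.3 kW


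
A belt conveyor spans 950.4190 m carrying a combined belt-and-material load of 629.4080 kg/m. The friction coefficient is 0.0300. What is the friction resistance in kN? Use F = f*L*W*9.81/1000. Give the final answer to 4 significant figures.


F = 0.0300 * 950.4190 * 629.4080 * 9.81 / 1000
F = 176.1 kN


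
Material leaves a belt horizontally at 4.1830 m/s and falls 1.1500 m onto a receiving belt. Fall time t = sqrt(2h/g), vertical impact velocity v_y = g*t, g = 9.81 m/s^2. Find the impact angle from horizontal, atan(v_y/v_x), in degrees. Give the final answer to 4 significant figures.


t = sqrt(2*1.1500/9.81) = 0.484205 s
v_y = 9.81 * 0.484205 = 4.75005 m/s
angle = atan(4.75005 / 4.1830) = 48.63 deg


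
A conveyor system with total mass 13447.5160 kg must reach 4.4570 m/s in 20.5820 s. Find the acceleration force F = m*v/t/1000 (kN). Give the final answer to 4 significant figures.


F = 13447.5160 * 4.4570 / 20.5820 / 1000
F = 2.912 kN


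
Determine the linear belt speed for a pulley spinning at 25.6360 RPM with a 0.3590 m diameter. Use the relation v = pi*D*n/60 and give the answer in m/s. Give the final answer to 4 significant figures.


v = pi * 0.3590 * 25.6360 / 60
v = 0.4819 m/s


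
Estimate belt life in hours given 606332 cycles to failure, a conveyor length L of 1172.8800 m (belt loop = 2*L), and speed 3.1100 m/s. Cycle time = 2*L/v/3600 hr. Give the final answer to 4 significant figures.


cycle_time = 2 * 1172.8800 / 3.1100 / 3600 = 0.209518 hr
life = 606332 * 0.209518 = 127000 hours


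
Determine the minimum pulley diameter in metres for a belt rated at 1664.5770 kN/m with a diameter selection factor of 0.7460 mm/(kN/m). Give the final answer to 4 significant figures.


D = 1664.5770 * 0.7460 / 1000
D = 1.242 m


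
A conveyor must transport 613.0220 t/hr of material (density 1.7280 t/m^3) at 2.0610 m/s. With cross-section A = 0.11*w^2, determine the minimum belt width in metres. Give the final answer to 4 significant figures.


A_req = 613.0220 / (2.0610 * 1.7280 * 3600) = 0.0478136 m^2
w = sqrt(0.0478136 / 0.11)
w = 0.6593 m


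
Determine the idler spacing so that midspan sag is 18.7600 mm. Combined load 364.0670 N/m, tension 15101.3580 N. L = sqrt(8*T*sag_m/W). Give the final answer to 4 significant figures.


sag = 18.7600/1000 = 0.018760 m
L = sqrt(8 * 15101.3580 * 0.018760 / 364.0670)
L = 2.495 m


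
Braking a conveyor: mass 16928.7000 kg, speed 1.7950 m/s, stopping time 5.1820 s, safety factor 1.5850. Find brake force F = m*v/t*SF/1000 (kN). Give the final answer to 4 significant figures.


F = 16928.7000 * 1.7950 / 5.1820 * 1.5850 / 1000
F = 9.294 kN


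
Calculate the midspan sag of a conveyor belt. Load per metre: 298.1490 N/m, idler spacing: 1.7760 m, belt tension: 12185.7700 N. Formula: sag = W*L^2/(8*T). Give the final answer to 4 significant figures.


sag = 298.1490 * 1.7760^2 / (8 * 12185.7700)
sag = 0.009647 m


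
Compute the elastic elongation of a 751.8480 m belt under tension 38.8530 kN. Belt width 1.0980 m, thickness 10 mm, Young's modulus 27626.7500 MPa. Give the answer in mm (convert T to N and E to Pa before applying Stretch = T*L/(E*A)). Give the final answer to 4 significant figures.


A = 1.0980 * 0.01 = 0.01098 m^2
Stretch = 38.8530*1000 * 751.8480 / (27626.7500e6 * 0.01098) * 1000
Stretch = 96.30 mm


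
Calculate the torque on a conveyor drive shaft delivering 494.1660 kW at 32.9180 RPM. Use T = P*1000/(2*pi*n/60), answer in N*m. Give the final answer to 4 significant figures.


omega = 2*pi*32.9180/60 = 3.44716 rad/s
T = 494.1660*1000 / 3.44716
T = 143400 N*m


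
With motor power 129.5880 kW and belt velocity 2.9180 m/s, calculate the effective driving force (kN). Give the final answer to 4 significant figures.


Te = P / v = 129.5880 / 2.9180
Te = 44.41 kN


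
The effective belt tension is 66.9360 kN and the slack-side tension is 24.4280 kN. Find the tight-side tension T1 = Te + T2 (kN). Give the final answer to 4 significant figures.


T1 = Te + T2 = 66.9360 + 24.4280
T1 = 91.36 kN


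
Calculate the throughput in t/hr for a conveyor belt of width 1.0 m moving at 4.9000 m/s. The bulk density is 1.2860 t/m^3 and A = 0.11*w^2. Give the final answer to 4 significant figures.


A = 0.11 * 1.0^2 = 0.11 m^2
C = 0.11 * 4.9000 * 1.2860 * 3600
C = 2495 t/hr


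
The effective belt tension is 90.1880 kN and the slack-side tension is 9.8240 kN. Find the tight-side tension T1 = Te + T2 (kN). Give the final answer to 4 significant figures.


T1 = Te + T2 = 90.1880 + 9.8240
T1 = 100.0 kN


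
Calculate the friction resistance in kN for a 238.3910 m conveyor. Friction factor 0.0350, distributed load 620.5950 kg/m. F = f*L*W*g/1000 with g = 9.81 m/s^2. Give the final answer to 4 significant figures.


F = 0.0350 * 238.3910 * 620.5950 * 9.81 / 1000
F = 50.80 kN


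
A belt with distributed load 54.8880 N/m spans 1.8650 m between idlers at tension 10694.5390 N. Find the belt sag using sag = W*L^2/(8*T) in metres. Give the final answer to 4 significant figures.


sag = 54.8880 * 1.8650^2 / (8 * 10694.5390)
sag = 0.002231 m


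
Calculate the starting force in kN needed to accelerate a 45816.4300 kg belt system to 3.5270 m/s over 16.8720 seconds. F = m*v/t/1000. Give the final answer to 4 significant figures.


F = 45816.4300 * 3.5270 / 16.8720 / 1000
F = 9.578 kN


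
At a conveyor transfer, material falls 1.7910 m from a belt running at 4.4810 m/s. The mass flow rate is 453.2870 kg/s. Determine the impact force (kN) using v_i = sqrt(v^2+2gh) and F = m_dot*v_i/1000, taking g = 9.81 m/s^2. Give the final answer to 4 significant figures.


v_i = sqrt(4.4810^2 + 2*9.81*1.7910) = 7.43093 m/s
F = 453.2870 * 7.43093 / 1000
F = 3.368 kN


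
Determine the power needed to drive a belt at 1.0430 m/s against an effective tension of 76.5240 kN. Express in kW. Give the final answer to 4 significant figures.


P = Te * v = 76.5240 * 1.0430
P = 79.81 kW


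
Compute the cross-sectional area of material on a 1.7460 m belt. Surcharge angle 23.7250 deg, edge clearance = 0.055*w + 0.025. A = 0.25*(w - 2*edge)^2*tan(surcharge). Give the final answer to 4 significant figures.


edge = 0.055*1.7460 + 0.025 = 0.12103 m
ew = 1.7460 - 2*0.12103 = 1.50394 m
A = 0.25 * 1.50394^2 * tan(23.7250 deg)
A = 0.2485 m^2


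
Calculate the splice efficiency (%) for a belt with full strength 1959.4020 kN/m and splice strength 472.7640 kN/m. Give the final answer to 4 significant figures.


Eff = 472.7640 / 1959.4020 * 100
Eff = 24.13 %


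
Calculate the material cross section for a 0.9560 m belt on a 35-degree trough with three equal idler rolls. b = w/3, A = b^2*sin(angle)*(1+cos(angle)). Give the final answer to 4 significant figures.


b = 0.9560/3 = 0.318667 m
A = 0.318667^2 * sin(35 deg) * (1 + cos(35 deg))
A = 0.1060 m^2


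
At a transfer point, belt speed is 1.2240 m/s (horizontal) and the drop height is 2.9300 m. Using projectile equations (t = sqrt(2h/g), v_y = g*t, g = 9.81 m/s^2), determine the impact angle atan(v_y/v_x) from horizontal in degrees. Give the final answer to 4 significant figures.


t = sqrt(2*2.9300/9.81) = 0.772884 s
v_y = 9.81 * 0.772884 = 7.58199 m/s
angle = atan(7.58199 / 1.2240) = 80.83 deg


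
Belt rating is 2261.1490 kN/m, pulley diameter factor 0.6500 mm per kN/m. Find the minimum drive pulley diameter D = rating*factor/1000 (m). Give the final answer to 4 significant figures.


D = 2261.1490 * 0.6500 / 1000
D = 1.470 m


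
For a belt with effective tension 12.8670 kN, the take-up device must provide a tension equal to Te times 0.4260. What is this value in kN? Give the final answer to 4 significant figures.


T_tu = 12.8670 * 0.4260
T_tu = 5.481 kN


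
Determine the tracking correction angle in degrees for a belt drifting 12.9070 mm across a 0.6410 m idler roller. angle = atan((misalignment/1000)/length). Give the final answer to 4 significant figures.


misalign_m = 12.9070 / 1000 = 0.012907 m
angle = atan(0.012907 / 0.6410)
angle = 1.154 deg


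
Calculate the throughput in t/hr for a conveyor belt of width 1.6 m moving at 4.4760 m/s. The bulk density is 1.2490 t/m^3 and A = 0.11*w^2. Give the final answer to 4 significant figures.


A = 0.11 * 1.6^2 = 0.2816 m^2
C = 0.2816 * 4.4760 * 1.2490 * 3600
C = 5667 t/hr


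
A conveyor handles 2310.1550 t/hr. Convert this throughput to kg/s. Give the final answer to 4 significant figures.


m_dot = 2310.1550 * 1000 / 3600
m_dot = 641.7 kg/s


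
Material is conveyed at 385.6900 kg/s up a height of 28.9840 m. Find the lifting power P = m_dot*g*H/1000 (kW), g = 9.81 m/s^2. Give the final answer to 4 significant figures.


P = 385.6900 * 9.81 * 28.9840 / 1000
P = 109.7 kW


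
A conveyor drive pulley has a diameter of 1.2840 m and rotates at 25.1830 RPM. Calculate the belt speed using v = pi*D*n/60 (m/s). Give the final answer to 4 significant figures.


v = pi * 1.2840 * 25.1830 / 60
v = 1.693 m/s


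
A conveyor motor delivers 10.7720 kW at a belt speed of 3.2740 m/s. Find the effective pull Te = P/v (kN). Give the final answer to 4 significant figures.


Te = P / v = 10.7720 / 3.2740
Te = 3.290 kN


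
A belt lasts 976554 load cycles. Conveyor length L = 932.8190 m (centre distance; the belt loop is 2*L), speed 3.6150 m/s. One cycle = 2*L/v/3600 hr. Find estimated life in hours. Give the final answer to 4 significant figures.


cycle_time = 2 * 932.8190 / 3.6150 / 3600 = 0.143356 hr
life = 976554 * 0.143356 = 140000 hours


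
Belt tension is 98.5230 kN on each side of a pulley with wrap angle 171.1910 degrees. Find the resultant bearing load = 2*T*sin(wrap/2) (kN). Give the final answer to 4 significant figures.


F = 2 * 98.5230 * sin(171.1910/2 deg)
F = 196.5 kN


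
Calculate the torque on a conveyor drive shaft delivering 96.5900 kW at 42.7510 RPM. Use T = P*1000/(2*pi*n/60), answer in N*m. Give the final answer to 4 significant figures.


omega = 2*pi*42.7510/60 = 4.47687 rad/s
T = 96.5900*1000 / 4.47687
T = 21580 N*m


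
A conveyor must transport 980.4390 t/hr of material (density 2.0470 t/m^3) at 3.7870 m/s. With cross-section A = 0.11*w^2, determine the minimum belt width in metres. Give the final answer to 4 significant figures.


A_req = 980.4390 / (3.7870 * 2.0470 * 3600) = 0.0351322 m^2
w = sqrt(0.0351322 / 0.11)
w = 0.5651 m


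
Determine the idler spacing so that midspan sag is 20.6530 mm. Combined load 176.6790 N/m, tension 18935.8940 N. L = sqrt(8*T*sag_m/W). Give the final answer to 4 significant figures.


sag = 20.6530/1000 = 0.020653 m
L = sqrt(8 * 18935.8940 * 0.020653 / 176.6790)
L = 4.208 m


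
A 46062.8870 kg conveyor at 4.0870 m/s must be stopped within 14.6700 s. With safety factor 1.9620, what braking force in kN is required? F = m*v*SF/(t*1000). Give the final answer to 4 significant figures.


F = 46062.8870 * 4.0870 / 14.6700 * 1.9620 / 1000
F = 25.18 kN


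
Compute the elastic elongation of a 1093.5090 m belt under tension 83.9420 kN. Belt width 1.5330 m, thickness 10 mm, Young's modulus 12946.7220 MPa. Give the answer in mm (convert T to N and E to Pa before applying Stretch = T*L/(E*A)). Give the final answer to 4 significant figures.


A = 1.5330 * 0.01 = 0.01533 m^2
Stretch = 83.9420*1000 * 1093.5090 / (12946.7220e6 * 0.01533) * 1000
Stretch = 462.5 mm


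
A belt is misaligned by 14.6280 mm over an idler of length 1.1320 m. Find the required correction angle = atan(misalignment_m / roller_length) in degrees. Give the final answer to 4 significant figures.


misalign_m = 14.6280 / 1000 = 0.014628 m
angle = atan(0.014628 / 1.1320)
angle = 0.7403 deg


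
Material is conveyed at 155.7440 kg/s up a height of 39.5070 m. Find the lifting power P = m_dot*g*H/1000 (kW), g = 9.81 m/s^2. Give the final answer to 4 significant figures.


P = 155.7440 * 9.81 * 39.5070 / 1000
P = 60.36 kW


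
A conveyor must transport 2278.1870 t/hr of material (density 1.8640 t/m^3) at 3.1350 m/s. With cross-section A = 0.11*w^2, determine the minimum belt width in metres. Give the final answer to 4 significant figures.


A_req = 2278.1870 / (3.1350 * 1.8640 * 3600) = 0.108294 m^2
w = sqrt(0.108294 / 0.11)
w = 0.9922 m


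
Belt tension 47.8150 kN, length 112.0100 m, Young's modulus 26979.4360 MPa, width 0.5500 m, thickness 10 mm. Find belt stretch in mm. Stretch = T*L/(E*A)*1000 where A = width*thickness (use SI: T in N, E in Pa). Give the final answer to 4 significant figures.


A = 0.5500 * 0.01 = 0.00550 m^2
Stretch = 47.8150*1000 * 112.0100 / (26979.4360e6 * 0.00550) * 1000
Stretch = 36.09 mm


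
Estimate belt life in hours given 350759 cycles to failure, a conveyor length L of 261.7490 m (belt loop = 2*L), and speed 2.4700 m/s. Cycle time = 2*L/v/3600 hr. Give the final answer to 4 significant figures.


cycle_time = 2 * 261.7490 / 2.4700 / 3600 = 0.0588729 hr
life = 350759 * 0.0588729 = 20650 hours


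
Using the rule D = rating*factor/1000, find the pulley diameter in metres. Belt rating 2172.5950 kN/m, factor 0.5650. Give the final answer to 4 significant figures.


D = 2172.5950 * 0.5650 / 1000
D = 1.228 m


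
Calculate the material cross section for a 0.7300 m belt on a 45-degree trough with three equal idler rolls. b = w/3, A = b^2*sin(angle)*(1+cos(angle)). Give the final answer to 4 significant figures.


b = 0.7300/3 = 0.243333 m
A = 0.243333^2 * sin(45 deg) * (1 + cos(45 deg))
A = 0.07147 m^2


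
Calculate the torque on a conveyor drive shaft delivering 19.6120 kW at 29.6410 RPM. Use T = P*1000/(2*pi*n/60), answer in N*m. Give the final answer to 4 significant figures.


omega = 2*pi*29.6410/60 = 3.104 rad/s
T = 19.6120*1000 / 3.104
T = 6318 N*m


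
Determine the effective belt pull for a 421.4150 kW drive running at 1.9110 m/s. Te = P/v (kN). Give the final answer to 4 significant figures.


Te = P / v = 421.4150 / 1.9110
Te = 220.5 kN


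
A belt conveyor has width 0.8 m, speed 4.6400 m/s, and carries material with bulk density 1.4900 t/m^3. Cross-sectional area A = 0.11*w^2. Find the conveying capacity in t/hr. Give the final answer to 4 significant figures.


A = 0.11 * 0.8^2 = 0.0704 m^2
C = 0.0704 * 4.6400 * 1.4900 * 3600
C = 1752 t/hr
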